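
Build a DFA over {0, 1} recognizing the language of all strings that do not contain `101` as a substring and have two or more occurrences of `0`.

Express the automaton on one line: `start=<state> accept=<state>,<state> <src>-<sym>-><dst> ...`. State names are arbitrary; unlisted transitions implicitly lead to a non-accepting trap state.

Handle the two conditions separately and then intersect. One (4 states) tracks partial matches of the forbidden pattern `101`; the other (4 states) tracks the count of `0`s, saturating at 3. Each combined state is a pair, one component from each; accept when both components accept. Minimizing collapses redundant product states.
With 9 states:
        0   1  
>  q0   q1  q2 
   q1   q3  q4 
   q2   q5  q2 
 * q3   q3  q6 
   q4   q7  q4 
   q5   q3  q8 
 * q6   q7  q6 
 * q7   q3  q8 
   q8   q8  q8 
(> = start, * = accepting)

start=q0 accept=q3,q6,q7 q0-0->q1 q0-1->q2 q1-0->q3 q1-1->q4 q2-0->q5 q2-1->q2 q3-0->q3 q3-1->q6 q4-0->q7 q4-1->q4 q5-0->q3 q5-1->q8 q6-0->q7 q6-1->q6 q7-0->q3 q7-1->q8 q8-0->q8 q8-1->q8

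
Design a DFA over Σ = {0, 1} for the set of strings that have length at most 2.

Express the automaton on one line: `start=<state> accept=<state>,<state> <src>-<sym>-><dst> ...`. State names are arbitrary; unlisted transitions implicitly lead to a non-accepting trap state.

We only need to distinguish lengths 0, 1, …, 2, and '>2'. Chain q0 → q1 → q2 → q3 on every symbol, with q3 looping. Accepting states: {q0, q1, q2}.
4 states suffice.
        0   1  
>* q0   q1  q1 
 * q1   q2  q2 
 * q2   q3  q3 
   q3   q3  q3 
(> = start, * = accepting)

start=q0 accept=q0,q1,q2 q0-0->q1 q0-1->q1 q1-0->q2 q1-1->q2 q2-0->q3 q2-1->q3 q3-0->q3 q3-1->q3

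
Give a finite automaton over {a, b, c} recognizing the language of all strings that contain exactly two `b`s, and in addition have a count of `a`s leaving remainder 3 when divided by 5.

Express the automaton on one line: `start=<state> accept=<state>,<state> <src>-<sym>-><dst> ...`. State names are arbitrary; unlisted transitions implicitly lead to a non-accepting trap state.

Run two small machines in parallel and take their product. One (4 states) tracks the count of `b`s, saturating at 3; the other (5 states) tracks the count of `a`s modulo 5. Each combined state is a pair, one component from each; accept when both components accept. Equivalent product states are then merged.
With 16 states:
          a    b    c  
>  S0     S1   S2   S0 
   S1     S3   S4   S1 
   S2     S4   S5   S2 
   S3     S6   S7   S3 
   S4     S7   S8   S4 
   S5     S8   S9   S5 
   S6    S10  S11   S6 
   S7    S11  S12   S7 
   S8    S12   S9   S8 
   S9     S9   S9   S9 
   S10    S0  S13  S10 
   S11   S13  S14  S11 
   S12   S14   S9  S12 
   S13    S2  S15  S13 
 * S14   S15   S9  S14 
   S15    S5   S9  S15 
(> = start, * = accepting)

start=S0 accept=S14 S0-a->S1 S0-b->S2 S0-c->S0 S1-a->S3 S1-b->S4 S1-c->S1 S2-a->S4 S2-b->S5 S2-c->S2 S3-a->S6 S3-b->S7 S3-c->S3 S4-a->S7 S4-b->S8 S4-c->S4 S5-a->S8 S5-b->S9 S5-c->S5 S6-a->S10 S6-b->S11 S6-c->S6 S7-a->S11 S7-b->S12 S7-c->S7 S8-a->S12 S8-b->S9 S8-c->S8 S9-a->S9 S9-b->S9 S9-c->S9 S10-a->S0 S10-b->S13 S10-c->S10 S11-a->S13 S11-b->S14 S11-c->S11 S12-a->S14 S12-b->S9 S12-c->S12 S13-a->S2 S13-b->S15 S13-c->S13 S14-a->S15 S14-b->S9 S14-c->S14 S15-a->S5 S15-b->S9 S15-c->S15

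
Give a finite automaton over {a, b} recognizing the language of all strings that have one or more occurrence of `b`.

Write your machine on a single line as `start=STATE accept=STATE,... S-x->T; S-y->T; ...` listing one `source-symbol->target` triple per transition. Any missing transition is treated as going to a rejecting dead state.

start=q0; accept=q1,q2; q0-a->q0; q0-b->q1; q1-a->q1; q1-b->q2; q2-a->q2; q2-b->q2

Only the number of `b`s matters, and only up to 2. Make a chain q0 → q1 → q2 advanced by each `b` (with q2 absorbing); every other symbol self-loops. The accepting set is {q1, q2}.
        a   b  
>  q0   q0  q1 
 * q1   q1  q2 
 * q2   q2  q2 
(> = start, * = accepting)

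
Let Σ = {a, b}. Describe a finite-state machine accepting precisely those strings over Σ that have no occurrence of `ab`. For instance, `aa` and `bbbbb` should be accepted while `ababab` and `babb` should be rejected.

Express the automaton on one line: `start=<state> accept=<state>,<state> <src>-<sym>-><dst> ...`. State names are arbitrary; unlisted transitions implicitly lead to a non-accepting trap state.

start=q0 accept=q0,q1 q0-a->q1 q0-b->q0 q1-a->q1 q1-b->q2 q2-a->q2 q2-b->q2

Track partial matches of the forbidden pattern `ab`. State q2 is a dead state reached once `ab` has occurred; every other state accepts. q0 means no part of `ab` is currently matched.
A 3-state machine:
        a   b  
>* q0   q1  q0 
 * q1   q1  q2 
   q2   q2  q2 
(> = start, * = accepting)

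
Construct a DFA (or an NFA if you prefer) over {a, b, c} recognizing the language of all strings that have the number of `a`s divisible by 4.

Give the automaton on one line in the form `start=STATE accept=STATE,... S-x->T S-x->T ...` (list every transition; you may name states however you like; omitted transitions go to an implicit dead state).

The only thing that matters is how many `a`s have appeared, reduced mod 4. Use one state per residue: s0 for 0, …, s3 for 3. Reading `a` moves to the next residue; anything else stays put. s0 is accepting.
        a   b   c  
>* s0   s1  s0  s0 
   s1   s2  s1  s1 
   s2   s3  s2  s2 
   s3   s0  s3  s3 
(> = start, * = accepting)

start=s0 accept=s0 s0-a->s1 s0-b->s0 s0-c->s0 s1-a->s2 s1-b->s1 s1-c->s1 s2-a->s3 s2-b->s2 s2-c->s2 s3-a->s0 s3-b->s3 s3-c->s3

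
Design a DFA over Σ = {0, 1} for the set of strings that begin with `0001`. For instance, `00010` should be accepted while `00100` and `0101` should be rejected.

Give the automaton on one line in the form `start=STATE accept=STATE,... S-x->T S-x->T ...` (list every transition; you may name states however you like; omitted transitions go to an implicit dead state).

Walk along `0001` while the input agrees: from q0 take `0` to q1, and so on. Any deviation drops to the rejecting sink q5. Once q4 is reached the prefix is confirmed and every continuation is accepted.
With 6 states:
        0   1  
>  q0   q1  q5 
   q1   q2  q5 
   q2   q3  q5 
   q3   q5  q4 
 * q4   q4  q4 
   q5   q5  q5 
(> = start, * = accepting)

start=q0 accept=q4 q0-0->q1 q0-1->q5 q1-0->q2 q1-1->q5 q2-0->q3 q2-1->q5 q3-0->q5 q3-1->q4 q4-0->q4 q4-1->q4 q5-0->q5 q5-1->q5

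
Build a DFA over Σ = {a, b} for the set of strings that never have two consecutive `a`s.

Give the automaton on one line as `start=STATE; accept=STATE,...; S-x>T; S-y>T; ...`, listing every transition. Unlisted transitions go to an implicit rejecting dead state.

This is the complement of 'contains `aa`'. Use the same substring-matching states — s0 through s2 holding how much of `aa` has just been matched — but flip the accepting set: everything except the trap s2 accepts.
A 3-state machine:
        a   b  
>* s0   s1  s0 
 * s1   s2  s0 
   s2   s2  s2 
(> = start, * = accepting)

start=s0; accept=s0,s1; s0-a>s1; s0-b>s0; s1-a>s2; s1-b>s0; s2-a>s2; s2-b>s2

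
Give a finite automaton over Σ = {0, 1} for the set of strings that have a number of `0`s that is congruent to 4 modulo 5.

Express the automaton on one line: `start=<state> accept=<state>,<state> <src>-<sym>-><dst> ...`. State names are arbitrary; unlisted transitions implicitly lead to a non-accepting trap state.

Keep the running count of `0`s modulo 5: each `0` advances along the cycle q0 → q1 → q2 → q3 → q4 → q0 while other symbols loop. Accept at q4.
5 states suffice.
        0   1  
>  q0   q1  q0 
   q1   q2  q1 
   q2   q3  q2 
   q3   q4  q3 
 * q4   q0  q4 
(> = start, * = accepting)

start=q0 accept=q4 q0-0->q1 q0-1->q0 q1-0->q2 q1-1->q1 q2-0->q3 q2-1->q2 q3-0->q4 q3-1->q3 q4-0->q0 q4-1->q4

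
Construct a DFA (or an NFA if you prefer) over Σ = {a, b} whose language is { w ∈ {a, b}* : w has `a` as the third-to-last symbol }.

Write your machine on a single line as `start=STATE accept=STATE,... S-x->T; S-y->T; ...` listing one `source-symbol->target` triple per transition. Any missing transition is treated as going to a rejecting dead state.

A DFA must remember the last 3 symbols (since which symbol is third-to-last isn't known until the input ends). Use one state per possible window of the last ≤3 symbols; accept from those whose window starts with `a`.
A 15-state machine:
          a    b  
>  q0     q1   q2 
   q1     q3   q4 
   q2     q5   q6 
   q3     q7   q8 
   q4     q9  q10 
   q5    q11  q12 
   q6    q13  q14 
 * q7     q7   q8 
 * q8     q9  q10 
 * q9    q11  q12 
 * q10   q13  q14 
   q11    q7   q8 
   q12    q9  q10 
   q13   q11  q12 
   q14   q13  q14 
(> = start, * = accepting)

start=q0; accept=q7,q8,q9,q10; q0-a->q1; q0-b->q2; q1-a->q3; q1-b->q4; q2-a->q5; q2-b->q6; q3-a->q7; q3-b->q8; q4-a->q9; q4-b->q10; q5-a->q11; q5-b->q12; q6-a->q13; q6-b->q14; q7-a->q7; q7-b->q8; q8-a->q9; q8-b->q10; q9-a->q11; q9-b->q12; q10-a->q13; q10-b->q14; q11-a->q7; q11-b->q8; q12-a->q9; q12-b->q10; q13-a->q11; q13-b->q12; q14-a->q13; q14-b->q14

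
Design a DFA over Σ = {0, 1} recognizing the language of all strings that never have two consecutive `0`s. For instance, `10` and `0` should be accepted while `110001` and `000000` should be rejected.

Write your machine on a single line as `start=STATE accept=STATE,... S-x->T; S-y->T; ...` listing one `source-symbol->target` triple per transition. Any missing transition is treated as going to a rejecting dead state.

Track partial matches of the forbidden pattern `00`. State q2 is a dead state reached once `00` has occurred; every other state accepts. q0 means no part of `00` is currently matched.
With 3 states:
        0   1  
>* q0   q1  q0 
 * q1   q2  q0 
   q2   q2  q2 
(> = start, * = accepting)

start=q0; accept=q0,q1; q0-0->q1; q0-1->q0; q1-0->q2; q1-1->q0; q2-0->q2; q2-1->q2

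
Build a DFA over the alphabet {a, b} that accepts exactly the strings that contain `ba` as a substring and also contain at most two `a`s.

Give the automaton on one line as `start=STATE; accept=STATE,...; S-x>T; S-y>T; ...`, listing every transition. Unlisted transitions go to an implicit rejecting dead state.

Build one automaton per condition and run them in lockstep. The first has 3 states tracking whether and how much of `ba` has been seen; the second has 4 states tracking the count of `a`s, saturating at 3. A product state is a pair (one from each), accepting exactly when both do.
An 11-state machine:
          a    b  
>  s0     s1   s2 
   s1     s3   s4 
   s2     s5   s2 
   s3     s6   s7 
   s4     s8   s4 
 * s5     s8   s5 
   s6     s6   s9 
   s7    s10   s7 
 * s8    s10   s8 
   s9    s10   s9 
   s10   s10  s10 
(> = start, * = accepting)

start=s0; accept=s5,s8; s0-a>s1; s0-b>s2; s1-a>s3; s1-b>s4; s2-a>s5; s2-b>s2; s3-a>s6; s3-b>s7; s4-a>s8; s4-b>s4; s5-a>s8; s5-b>s5; s6-a>s6; s6-b>s9; s7-a>s10; s7-b>s7; s8-a>s10; s8-b>s8; s9-a>s10; s9-b>s9; s10-a>s10; s10-b>s10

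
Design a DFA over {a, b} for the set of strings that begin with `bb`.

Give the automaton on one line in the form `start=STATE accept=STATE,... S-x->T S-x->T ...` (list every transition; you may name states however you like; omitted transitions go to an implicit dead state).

Walk along `bb` while the input agrees: from q0 take `b` to q1, and so on. Any deviation drops to the rejecting sink q3. Once q2 is reached the prefix is confirmed and every continuation is accepted.
4 states suffice.
        a   b  
>  q0   q3  q1 
   q1   q3  q2 
 * q2   q2  q2 
   q3   q3  q3 
(> = start, * = accepting)

start=q0 accept=q2 q0-a->q3 q0-b->q1 q1-a->q3 q1-b->q2 q2-a->q2 q2-b->q2 q3-a->q3 q3-b->q3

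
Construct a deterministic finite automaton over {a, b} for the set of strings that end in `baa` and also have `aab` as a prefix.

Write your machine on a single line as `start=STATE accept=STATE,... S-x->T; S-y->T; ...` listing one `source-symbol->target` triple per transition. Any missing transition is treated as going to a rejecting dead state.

Build one automaton per condition and run them in lockstep. The first has 4 states tracking how much of the suffix `baa` has currently been matched; the second has 5 states tracking whether the input so far still matches the prefix `aab`. A product state is a pair (one from each), accepting exactly when both do. Minimizing collapses redundant product states.
With 8 states:
        a   b  
>  S0   S1  S2 
   S1   S3  S2 
   S2   S2  S2 
   S3   S2  S4 
   S4   S5  S4 
   S5   S6  S4 
 * S6   S7  S4 
   S7   S7  S4 
(> = start, * = accepting)

start=S0; accept=S6; S0-a->S1; S0-b->S2; S1-a->S3; S1-b->S2; S2-a->S2; S2-b->S2; S3-a->S2; S3-b->S4; S4-a->S5; S4-b->S4; S5-a->S6; S5-b->S4; S6-a->S7; S6-b->S4; S7-a->S7; S7-b->S4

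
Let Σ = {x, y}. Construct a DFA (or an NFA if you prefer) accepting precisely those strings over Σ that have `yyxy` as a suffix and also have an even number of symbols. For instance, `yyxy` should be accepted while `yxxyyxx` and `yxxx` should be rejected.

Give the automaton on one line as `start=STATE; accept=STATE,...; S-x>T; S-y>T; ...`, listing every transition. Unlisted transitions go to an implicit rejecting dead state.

start=q0; accept=q5; q0-x>q1; q0-y>q2; q1-x>q0; q1-y>q0; q2-x>q0; q2-y>q3; q3-x>q4; q3-y>q2; q4-x>q0; q4-y>q5; q5-x>q1; q5-y>q2

Run two small machines in parallel and take their product. One (5 states) tracks how much of the suffix `yyxy` has currently been matched; the other (2 states) tracks the input length modulo 2. Each combined state is a pair, one component from each; accept when both components accept. Equivalent product states are then merged.
A 6-state machine:
        x   y  
>  q0   q1  q2 
   q1   q0  q0 
   q2   q0  q3 
   q3   q4  q2 
   q4   q0  q5 
 * q5   q1  q2 
(> = start, * = accepting)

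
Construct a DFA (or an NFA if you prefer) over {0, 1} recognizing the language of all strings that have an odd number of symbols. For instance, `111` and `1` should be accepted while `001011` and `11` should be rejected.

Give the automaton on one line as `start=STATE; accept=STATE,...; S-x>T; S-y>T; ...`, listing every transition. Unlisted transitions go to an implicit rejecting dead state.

start=A; accept=B; A-0>B; A-1>B; B-0>A; B-1>A

Count input length modulo 2: every symbol advances one step around the cycle A → B → A. Accept at B.
A 2-state machine:
       0  1 
>  A   B  B 
 * B   A  A 
(> = start, * = accepting)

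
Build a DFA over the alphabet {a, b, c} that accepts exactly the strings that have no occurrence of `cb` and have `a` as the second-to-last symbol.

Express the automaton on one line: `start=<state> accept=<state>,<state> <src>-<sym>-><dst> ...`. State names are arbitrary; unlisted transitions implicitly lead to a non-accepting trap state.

Build one automaton per condition and run them in lockstep. The first has 3 states tracking partial matches of the forbidden pattern `cb`; the second has 13 states tracking the last 2 symbols read. A product state is a pair (one from each), accepting exactly when both do.
A 21-state machine:
          a    b    c  
>  q0     q1   q2   q3 
   q1     q4   q5   q6 
   q2     q7   q8   q9 
   q3    q10  q11  q12 
 * q4     q4   q5   q6 
 * q5     q7   q8   q9 
 * q6    q10  q11  q12 
   q7     q4   q5   q6 
   q8     q7   q8   q9 
   q9    q10  q11  q12 
   q10    q4   q5   q6 
   q11   q13  q14  q15 
   q12   q10  q11  q12 
   q13   q16  q17  q18 
   q14   q13  q14  q15 
   q15   q19  q11  q20 
   q16   q16  q17  q18 
   q17   q13  q14  q15 
   q18   q19  q11  q20 
   q19   q16  q17  q18 
   q20   q19  q11  q20 
(> = start, * = accepting)

start=q0 accept=q4,q5,q6 q0-a->q1 q0-b->q2 q0-c->q3 q1-a->q4 q1-b->q5 q1-c->q6 q2-a->q7 q2-b->q8 q2-c->q9 q3-a->q10 q3-b->q11 q3-c->q12 q4-a->q4 q4-b->q5 q4-c->q6 q5-a->q7 q5-b->q8 q5-c->q9 q6-a->q10 q6-b->q11 q6-c->q12 q7-a->q4 q7-b->q5 q7-c->q6 q8-a->q7 q8-b->q8 q8-c->q9 q9-a->q10 q9-b->q11 q9-c->q12 q10-a->q4 q10-b->q5 q10-c->q6 q11-a->q13 q11-b->q14 q11-c->q15 q12-a->q10 q12-b->q11 q12-c->q12 q13-a->q16 q13-b->q17 q13-c->q18 q14-a->q13 q14-b->q14 q14-c->q15 q15-a->q19 q15-b->q11 q15-c->q20 q16-a->q16 q16-b->q17 q16-c->q18 q17-a->q13 q17-b->q14 q17-c->q15 q18-a->q19 q18-b->q11 q18-c->q20 q19-a->q16 q19-b->q17 q19-c->q18 q20-a->q19 q20-b->q11 q20-c->q20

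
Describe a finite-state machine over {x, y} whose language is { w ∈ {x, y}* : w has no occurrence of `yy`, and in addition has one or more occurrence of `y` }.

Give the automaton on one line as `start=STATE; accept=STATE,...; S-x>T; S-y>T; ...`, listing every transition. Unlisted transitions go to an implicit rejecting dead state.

start=s0; accept=s1,s2; s0-x>s0; s0-y>s1; s1-x>s2; s1-y>s3; s2-x>s2; s2-y>s1; s3-x>s3; s3-y>s3

Run two small machines in parallel and take their product. The first has 3 states tracking partial matches of the forbidden pattern `yy`; the second has 3 states tracking the count of `y`s, saturating at 2. A product state is a pair (one from each), accepting exactly when both do. Equivalent product states are then merged.
        x   y  
>  s0   s0  s1 
 * s1   s2  s3 
 * s2   s2  s1 
   s3   s3  s3 
(> = start, * = accepting)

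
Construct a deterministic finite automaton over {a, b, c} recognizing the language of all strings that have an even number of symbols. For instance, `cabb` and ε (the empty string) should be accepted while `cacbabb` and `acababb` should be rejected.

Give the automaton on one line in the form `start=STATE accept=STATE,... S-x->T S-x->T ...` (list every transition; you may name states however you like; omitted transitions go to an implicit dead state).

start=q0 accept=q0 q0-a->q1 q0-b->q1 q0-c->q1 q1-a->q0 q1-b->q0 q1-c->q0

Only the length mod 2 matters, so use a 2-cycle: from any state, every input symbol moves to the next state, wrapping q1 back to q0. Mark q0 accepting.
2 states suffice.
        a   b   c  
>* q0   q1  q1  q1 
   q1   q0  q0  q0 
(> = start, * = accepting)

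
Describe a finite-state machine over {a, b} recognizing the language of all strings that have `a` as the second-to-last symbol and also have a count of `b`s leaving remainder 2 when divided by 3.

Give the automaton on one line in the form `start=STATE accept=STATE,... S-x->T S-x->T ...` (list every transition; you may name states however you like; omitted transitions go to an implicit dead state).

Build one automaton per condition and run them in lockstep. One (7 states) tracks the last 2 symbols read; the other (3 states) tracks the count of `b`s modulo 3. Each combined state is a pair, one component from each; accept when both components accept. After merging equivalent states the machine shrinks.
        a   b  
>  q0   q0  q1 
   q1   q2  q3 
   q2   q2  q4 
   q3   q5  q0 
 * q4   q5  q0 
   q5   q6  q0 
 * q6   q6  q0 
(> = start, * = accepting)

start=q0 accept=q4,q6 q0-a->q0 q0-b->q1 q1-a->q2 q1-b->q3 q2-a->q2 q2-b->q4 q3-a->q5 q3-b->q0 q4-a->q5 q4-b->q0 q5-a->q6 q5-b->q0 q6-a->q6 q6-b->q0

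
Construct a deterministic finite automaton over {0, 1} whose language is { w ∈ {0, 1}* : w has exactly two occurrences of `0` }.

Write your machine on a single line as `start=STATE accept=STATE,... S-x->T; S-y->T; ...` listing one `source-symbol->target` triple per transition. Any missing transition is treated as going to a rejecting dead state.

start=A; accept=C; A-0->B; A-1->A; B-0->C; B-1->B; C-0->D; C-1->C; D-0->D; D-1->D

Only the number of `0`s matters, and only up to 3. Make a chain A → B → C → D advanced by each `0` (with D absorbing); every other symbol self-loops. The accepting set is {C}.
With 4 states:
       0  1 
>  A   B  A 
   B   C  B 
 * C   D  C 
   D   D  D 
(> = start, * = accepting)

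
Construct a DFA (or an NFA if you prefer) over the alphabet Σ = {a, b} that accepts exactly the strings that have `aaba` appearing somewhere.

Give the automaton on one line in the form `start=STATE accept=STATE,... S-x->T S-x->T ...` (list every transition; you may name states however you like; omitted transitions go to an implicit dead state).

start=q0 accept=q4 q0-a->q1 q0-b->q0 q1-a->q2 q1-b->q0 q2-a->q2 q2-b->q3 q3-a->q4 q3-b->q0 q4-a->q4 q4-b->q4

Track how much of `aaba` has been matched so far: state q0 is no progress, q4 is the absorbing accept state reached once `aaba` has occurred. Intermediate states record partial matches; on a mismatch, fall back to the longest reusable overlap.
5 states suffice.
        a   b  
>  q0   q1  q0 
   q1   q2  q0 
   q2   q2  q3 
   q3   q4  q0 
 * q4   q4  q4 
(> = start, * = accepting)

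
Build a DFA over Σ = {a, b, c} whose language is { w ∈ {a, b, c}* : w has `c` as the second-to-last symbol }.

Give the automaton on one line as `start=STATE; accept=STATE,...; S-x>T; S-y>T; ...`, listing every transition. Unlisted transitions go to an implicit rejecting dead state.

start=s0; accept=s10,s11,s12; s0-a>s1; s0-b>s2; s0-c>s3; s1-a>s4; s1-b>s5; s1-c>s6; s2-a>s7; s2-b>s8; s2-c>s9; s3-a>s10; s3-b>s11; s3-c>s12; s4-a>s4; s4-b>s5; s4-c>s6; s5-a>s7; s5-b>s8; s5-c>s9; s6-a>s10; s6-b>s11; s6-c>s12; s7-a>s4; s7-b>s5; s7-c>s6; s8-a>s7; s8-b>s8; s8-c>s9; s9-a>s10; s9-b>s11; s9-c>s12; s10-a>s4; s10-b>s5; s10-c>s6; s11-a>s7; s11-b>s8; s11-c>s9; s12-a>s10; s12-b>s11; s12-c>s12

A DFA must remember the last 2 symbols (since which symbol is second-to-last isn't known until the input ends). Use one state per possible window of the last ≤2 symbols; accept from those whose window starts with `c`.
With 13 states:
          a    b    c  
>  s0     s1   s2   s3 
   s1     s4   s5   s6 
   s2     s7   s8   s9 
   s3    s10  s11  s12 
   s4     s4   s5   s6 
   s5     s7   s8   s9 
   s6    s10  s11  s12 
   s7     s4   s5   s6 
   s8     s7   s8   s9 
   s9    s10  s11  s12 
 * s10    s4   s5   s6 
 * s11    s7   s8   s9 
 * s12   s10  s11  s12 
(> = start, * = accepting)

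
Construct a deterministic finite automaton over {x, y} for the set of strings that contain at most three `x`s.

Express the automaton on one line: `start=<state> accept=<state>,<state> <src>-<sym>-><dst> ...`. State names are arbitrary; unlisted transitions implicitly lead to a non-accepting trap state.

start=A accept=A,B,C,D A-x->B A-y->A B-x->C B-y->B C-x->D C-y->C D-x->E D-y->D E-x->E E-y->E

Only the number of `x`s matters, and only up to 4. Make a chain A → B → C → D → E advanced by each `x` (with E absorbing); every other symbol self-loops. The accepting set is {A, B, C, D}.
5 states suffice.
       x  y 
>* A   B  A 
 * B   C  B 
 * C   D  C 
 * D   E  D 
   E   E  E 
(> = start, * = accepting)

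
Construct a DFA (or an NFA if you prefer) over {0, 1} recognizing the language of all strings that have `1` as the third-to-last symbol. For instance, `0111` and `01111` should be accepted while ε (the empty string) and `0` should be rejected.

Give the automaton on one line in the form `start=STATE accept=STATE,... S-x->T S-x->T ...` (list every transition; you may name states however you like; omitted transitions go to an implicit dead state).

A DFA must remember the last 3 symbols (since which symbol is third-to-last isn't known until the input ends). Use one state per possible window of the last ≤3 symbols; accept from those whose window starts with `1`.
With 15 states:
          0    1  
>  S0     S1   S2 
   S1     S3   S4 
   S2     S5   S6 
   S3     S7   S8 
   S4     S9  S10 
   S5    S11  S12 
   S6    S13  S14 
   S7     S7   S8 
   S8     S9  S10 
   S9    S11  S12 
   S10   S13  S14 
 * S11    S7   S8 
 * S12    S9  S10 
 * S13   S11  S12 
 * S14   S13  S14 
(> = start, * = accepting)

start=S0 accept=S11,S12,S13,S14 S0-0->S1 S0-1->S2 S1-0->S3 S1-1->S4 S2-0->S5 S2-1->S6 S3-0->S7 S3-1->S8 S4-0->S9 S4-1->S10 S5-0->S11 S5-1->S12 S6-0->S13 S6-1->S14 S7-0->S7 S7-1->S8 S8-0->S9 S8-1->S10 S9-0->S11 S9-1->S12 S10-0->S13 S10-1->S14 S11-0->S7 S11-1->S8 S12-0->S9 S12-1->S10 S13-0->S11 S13-1->S12 S14-0->S13 S14-1->S14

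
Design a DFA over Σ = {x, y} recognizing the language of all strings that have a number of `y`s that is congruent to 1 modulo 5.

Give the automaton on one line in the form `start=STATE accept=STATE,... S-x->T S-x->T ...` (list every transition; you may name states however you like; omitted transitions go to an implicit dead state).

Keep the running count of `y`s modulo 5: each `y` advances along the cycle s0 → s1 → s2 → s3 → s4 → s0 while other symbols loop. Accept at s1.
        x   y  
>  s0   s0  s1 
 * s1   s1  s2 
   s2   s2  s3 
   s3   s3  s4 
   s4   s4  s0 
(> = start, * = accepting)

start=s0 accept=s1 s0-x->s0 s0-y->s1 s1-x->s1 s1-y->s2 s2-x->s2 s2-y->s3 s3-x->s3 s3-y->s4 s4-x->s4 s4-y->s0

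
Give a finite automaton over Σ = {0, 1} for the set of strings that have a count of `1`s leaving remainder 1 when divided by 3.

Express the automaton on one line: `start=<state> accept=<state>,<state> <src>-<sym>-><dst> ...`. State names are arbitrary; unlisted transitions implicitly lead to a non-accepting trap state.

The only thing that matters is how many `1`s have appeared, reduced mod 3. Use one state per residue: S0 for 0, …, S2 for 2. Reading `1` moves to the next residue; anything else stays put. S1 is accepting.
With 3 states:
        0   1  
>  S0   S0  S1 
 * S1   S1  S2 
   S2   S2  S0 
(> = start, * = accepting)

start=S0 accept=S1 S0-0->S0 S0-1->S1 S1-0->S1 S1-1->S2 S2-0->S2 S2-1->S0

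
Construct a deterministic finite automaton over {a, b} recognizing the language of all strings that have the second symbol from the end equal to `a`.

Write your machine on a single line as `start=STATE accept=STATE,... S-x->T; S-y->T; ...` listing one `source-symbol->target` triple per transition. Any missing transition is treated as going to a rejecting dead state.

A DFA must remember the last 2 symbols (since which symbol is second-to-last isn't known until the input ends). Use one state per possible window of the last ≤2 symbols; accept from those whose window starts with `a`.
With 7 states:
        a   b  
>  q0   q1  q2 
   q1   q3  q4 
   q2   q5  q6 
 * q3   q3  q4 
 * q4   q5  q6 
   q5   q3  q4 
   q6   q5  q6 
(> = start, * = accepting)

start=q0; accept=q3,q4; q0-a->q1; q0-b->q2; q1-a->q3; q1-b->q4; q2-a->q5; q2-b->q6; q3-a->q3; q3-b->q4; q4-a->q5; q4-b->q6; q5-a->q3; q5-b->q4; q6-a->q5; q6-b->q6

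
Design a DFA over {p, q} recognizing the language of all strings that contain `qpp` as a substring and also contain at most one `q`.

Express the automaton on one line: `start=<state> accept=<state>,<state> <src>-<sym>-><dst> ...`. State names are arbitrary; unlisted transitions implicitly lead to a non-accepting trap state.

start=S0 accept=S4 S0-p->S0 S0-q->S1 S1-p->S2 S1-q->S3 S2-p->S4 S2-q->S3 S3-p->S3 S3-q->S3 S4-p->S4 S4-q->S3

Handle the two conditions separately and then intersect. The first has 4 states tracking whether and how much of `qpp` has been seen; the second has 3 states tracking the count of `q`s, saturating at 2. A product state is a pair (one from each), accepting exactly when both do. Minimizing collapses redundant product states.
A 5-state machine:
        p   q  
>  S0   S0  S1 
   S1   S2  S3 
   S2   S4  S3 
   S3   S3  S3 
 * S4   S4  S3 
(> = start, * = accepting)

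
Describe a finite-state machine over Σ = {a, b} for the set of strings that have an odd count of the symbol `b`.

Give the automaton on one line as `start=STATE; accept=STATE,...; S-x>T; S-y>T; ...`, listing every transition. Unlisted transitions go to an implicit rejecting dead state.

start=q0; accept=q1; q0-a>q0; q0-b>q1; q1-a>q1; q1-b>q0

The only thing that matters is how many `b`s have appeared, reduced mod 2. Use one state per residue: q0 for 0, …, q1 for 1. Reading `b` moves to the next residue; anything else stays put. q1 is accepting.
        a   b  
>  q0   q0  q1 
 * q1   q1  q0 
(> = start, * = accepting)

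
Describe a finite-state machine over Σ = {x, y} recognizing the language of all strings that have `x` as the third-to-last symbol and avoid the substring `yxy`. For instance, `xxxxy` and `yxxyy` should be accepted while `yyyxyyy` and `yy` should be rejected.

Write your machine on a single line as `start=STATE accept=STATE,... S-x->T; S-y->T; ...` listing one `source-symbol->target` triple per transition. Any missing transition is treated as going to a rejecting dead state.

Handle the two conditions separately and then intersect. The first has 15 states tracking the last 3 symbols read; the second has 4 states tracking partial matches of the forbidden pattern `yxy`. A product state is a pair (one from each), accepting exactly when both do. After merging equivalent states the machine shrinks.
          x    y  
>  S0     S1   S2 
   S1     S3   S4 
   S2     S5   S2 
   S3     S6   S7 
   S4     S8   S9 
   S5     S3  S10 
 * S6     S6   S7 
 * S7     S8   S9 
 * S8     S3  S10 
 * S9     S5   S2 
   S10   S10  S10 
(> = start, * = accepting)

start=S0; accept=S6,S7,S8,S9; S0-x->S1; S0-y->S2; S1-x->S3; S1-y->S4; S2-x->S5; S2-y->S2; S3-x->S6; S3-y->S7; S4-x->S8; S4-y->S9; S5-x->S3; S5-y->S10; S6-x->S6; S6-y->S7; S7-x->S8; S7-y->S9; S8-x->S3; S8-y->S10; S9-x->S5; S9-y->S2; S10-x->S10; S10-y->S10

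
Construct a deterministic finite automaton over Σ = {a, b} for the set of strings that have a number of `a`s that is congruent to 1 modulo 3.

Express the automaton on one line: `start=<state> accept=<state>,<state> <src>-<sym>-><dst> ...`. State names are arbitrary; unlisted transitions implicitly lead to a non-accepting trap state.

start=S0 accept=S1 S0-a->S1 S0-b->S0 S1-a->S2 S1-b->S1 S2-a->S0 S2-b->S2

Keep the running count of `a`s modulo 3: each `a` advances along the cycle S0 → S1 → S2 → S0 while other symbols loop. Accept at S1.
A 3-state machine:
        a   b  
>  S0   S1  S0 
 * S1   S2  S1 
   S2   S0  S2 
(> = start, * = accepting)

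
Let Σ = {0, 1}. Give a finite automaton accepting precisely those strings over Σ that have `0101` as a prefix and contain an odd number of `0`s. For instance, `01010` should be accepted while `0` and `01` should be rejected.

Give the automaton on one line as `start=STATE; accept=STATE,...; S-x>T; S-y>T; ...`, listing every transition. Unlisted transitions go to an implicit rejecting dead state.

start=s0; accept=s6; s0-0>s1; s0-1>s2; s1-0>s2; s1-1>s3; s2-0>s2; s2-1>s2; s3-0>s4; s3-1>s2; s4-0>s2; s4-1>s5; s5-0>s6; s5-1>s5; s6-0>s5; s6-1>s6

Build one automaton per condition and run them in lockstep. One (6 states) tracks whether the input so far still matches the prefix `0101`; the other (2 states) tracks the count of `0`s modulo 2. Each combined state is a pair, one component from each; accept when both components accept. Minimizing collapses redundant product states.
        0   1  
>  s0   s1  s2 
   s1   s2  s3 
   s2   s2  s2 
   s3   s4  s2 
   s4   s2  s5 
   s5   s6  s5 
 * s6   s5  s6 
(> = start, * = accepting)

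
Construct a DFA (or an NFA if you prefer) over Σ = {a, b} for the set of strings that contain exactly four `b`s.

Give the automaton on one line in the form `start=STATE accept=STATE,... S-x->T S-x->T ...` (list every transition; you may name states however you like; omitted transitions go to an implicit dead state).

start=q0 accept=q4 q0-a->q0 q0-b->q1 q1-a->q1 q1-b->q2 q2-a->q2 q2-b->q3 q3-a->q3 q3-b->q4 q4-a->q4 q4-b->q5 q5-a->q5 q5-b->q5

Count `b`s, saturating at 5: states q0 through q4 mean 0 through 4 `b`s seen; q5 means more than 4. Each `b` increments (capped at q5); other symbols loop. Accept from {q4}.
A 6-state machine:
        a   b  
>  q0   q0  q1 
   q1   q1  q2 
   q2   q2  q3 
   q3   q3  q4 
 * q4   q4  q5 
   q5   q5  q5 
(> = start, * = accepting)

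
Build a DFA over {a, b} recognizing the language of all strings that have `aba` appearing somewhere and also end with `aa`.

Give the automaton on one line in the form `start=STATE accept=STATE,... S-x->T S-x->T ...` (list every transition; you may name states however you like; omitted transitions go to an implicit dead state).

start=S0 accept=S5 S0-a->S1 S0-b->S0 S1-a->S2 S1-b->S3 S2-a->S2 S2-b->S3 S3-a->S4 S3-b->S0 S4-a->S5 S4-b->S6 S5-a->S5 S5-b->S6 S6-a->S4 S6-b->S6

Build one automaton per condition and run them in lockstep. One (4 states) tracks whether and how much of `aba` has been seen; the other (3 states) tracks how much of the suffix `aa` has currently been matched. Each combined state is a pair, one component from each; accept when both components accept.
A 7-state machine:
        a   b  
>  S0   S1  S0 
   S1   S2  S3 
   S2   S2  S3 
   S3   S4  S0 
   S4   S5  S6 
 * S5   S5  S6 
   S6   S4  S6 
(> = start, * = accepting)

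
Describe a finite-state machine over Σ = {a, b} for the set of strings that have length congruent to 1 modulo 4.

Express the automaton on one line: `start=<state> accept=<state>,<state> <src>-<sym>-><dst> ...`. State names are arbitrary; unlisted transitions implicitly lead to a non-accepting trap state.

start=S0 accept=S1 S0-a->S1 S0-b->S1 S1-a->S2 S1-b->S2 S2-a->S3 S2-b->S3 S3-a->S0 S3-b->S0

Count input length modulo 4: every symbol advances one step around the cycle S0 → S1 → S2 → S3 → S0. Accept at S1.
A 4-state machine:
        a   b  
>  S0   S1  S1 
 * S1   S2  S2 
   S2   S3  S3 
   S3   S0  S0 
(> = start, * = accepting)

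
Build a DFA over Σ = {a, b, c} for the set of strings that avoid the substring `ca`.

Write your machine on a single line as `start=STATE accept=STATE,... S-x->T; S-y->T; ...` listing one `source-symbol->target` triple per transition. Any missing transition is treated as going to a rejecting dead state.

Track partial matches of the forbidden pattern `ca`. State s2 is a dead state reached once `ca` has occurred; every other state accepts. s0 means no part of `ca` is currently matched.
3 states suffice.
        a   b   c  
>* s0   s0  s0  s1 
 * s1   s2  s0  s1 
   s2   s2  s2  s2 
(> = start, * = accepting)

start=s0; accept=s0,s1; s0-a->s0; s0-b->s0; s0-c->s1; s1-a->s2; s1-b->s0; s1-c->s1; s2-a->s2; s2-b->s2; s2-c->s2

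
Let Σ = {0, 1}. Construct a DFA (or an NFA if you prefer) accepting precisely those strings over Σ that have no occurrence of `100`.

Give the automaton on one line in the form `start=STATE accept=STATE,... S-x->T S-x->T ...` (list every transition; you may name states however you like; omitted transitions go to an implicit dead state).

start=q0 accept=q0,q1,q2 q0-0->q0 q0-1->q1 q1-0->q2 q1-1->q1 q2-0->q3 q2-1->q1 q3-0->q3 q3-1->q3

This is the complement of 'contains `100`'. Use the same substring-matching states — q0 through q3 holding how much of `100` has just been matched — but flip the accepting set: everything except the trap q3 accepts.
With 4 states:
        0   1  
>* q0   q0  q1 
 * q1   q2  q1 
 * q2   q3  q1 
   q3   q3  q3 
(> = start, * = accepting)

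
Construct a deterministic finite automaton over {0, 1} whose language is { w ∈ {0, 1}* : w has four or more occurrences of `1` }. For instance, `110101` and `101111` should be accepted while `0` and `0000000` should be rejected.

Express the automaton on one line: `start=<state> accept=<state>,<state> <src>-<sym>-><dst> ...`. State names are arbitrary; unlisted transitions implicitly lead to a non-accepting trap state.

Count `1`s, saturating at 5: states s0 through s4 mean 0 through 4 `1`s seen; s5 means more than 4. Each `1` increments (capped at s5); other symbols loop. Accept from {s4, s5}.
6 states suffice.
        0   1  
>  s0   s0  s1 
   s1   s1  s2 
   s2   s2  s3 
   s3   s3  s4 
 * s4   s4  s5 
 * s5   s5  s5 
(> = start, * = accepting)

start=s0 accept=s4,s5 s0-0->s0 s0-1->s1 s1-0->s1 s1-1->s2 s2-0->s2 s2-1->s3 s3-0->s3 s3-1->s4 s4-0->s4 s4-1->s5 s5-0->s5 s5-1->s5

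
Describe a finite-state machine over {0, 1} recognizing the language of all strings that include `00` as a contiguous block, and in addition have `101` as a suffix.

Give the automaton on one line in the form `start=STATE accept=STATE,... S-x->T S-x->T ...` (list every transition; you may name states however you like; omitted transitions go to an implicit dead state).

Run two small machines in parallel and take their product. One (3 states) tracks whether and how much of `00` has been seen; the other (4 states) tracks how much of the suffix `101` has currently been matched. Each combined state is a pair, one component from each; accept when both components accept. Equivalent product states are then merged.
        0   1  
>  s0   s1  s0 
   s1   s2  s0 
   s2   s2  s3 
   s3   s4  s3 
   s4   s2  s5 
 * s5   s4  s3 
(> = start, * = accepting)

start=s0 accept=s5 s0-0->s1 s0-1->s0 s1-0->s2 s1-1->s0 s2-0->s2 s2-1->s3 s3-0->s4 s3-1->s3 s4-0->s2 s4-1->s5 s5-0->s4 s5-1->s3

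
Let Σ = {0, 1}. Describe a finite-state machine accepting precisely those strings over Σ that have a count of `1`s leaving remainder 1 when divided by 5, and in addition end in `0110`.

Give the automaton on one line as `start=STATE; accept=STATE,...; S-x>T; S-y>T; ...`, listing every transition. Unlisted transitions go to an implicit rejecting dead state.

Handle the two conditions separately and then intersect. The first has 5 states tracking the count of `1`s modulo 5; the second has 5 states tracking how much of the suffix `0110` has currently been matched. A product state is a pair (one from each), accepting exactly when both do. After merging equivalent states the machine shrinks.
9 states suffice.
        0   1  
>  S0   S0  S1 
   S1   S1  S2 
   S2   S2  S3 
   S3   S3  S4 
   S4   S5  S0 
   S5   S5  S6 
   S6   S0  S7 
   S7   S8  S2 
 * S8   S1  S2 
(> = start, * = accepting)

start=S0; accept=S8; S0-0>S0; S0-1>S1; S1-0>S1; S1-1>S2; S2-0>S2; S2-1>S3; S3-0>S3; S3-1>S4; S4-0>S5; S4-1>S0; S5-0>S5; S5-1>S6; S6-0>S0; S6-1>S7; S7-0>S8; S7-1>S2; S8-0>S1; S8-1>S2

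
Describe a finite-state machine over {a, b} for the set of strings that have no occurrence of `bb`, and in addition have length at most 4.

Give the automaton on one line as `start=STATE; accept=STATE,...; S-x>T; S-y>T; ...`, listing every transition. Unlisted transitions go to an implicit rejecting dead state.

Run two small machines in parallel and take their product. The first has 3 states tracking partial matches of the forbidden pattern `bb`; the second has 6 states tracking the input length, saturating at 5. A product state is a pair (one from each), accepting exactly when both do.
15 states suffice.
          a    b  
>* q0     q1   q2 
 * q1     q3   q4 
 * q2     q3   q5 
 * q3     q6   q7 
 * q4     q6   q8 
   q5     q8   q8 
 * q6     q9  q10 
 * q7     q9  q11 
   q8    q11  q11 
 * q9    q12  q13 
 * q10   q12  q14 
   q11   q14  q14 
   q12   q12  q13 
   q13   q12  q14 
   q14   q14  q14 
(> = start, * = accepting)

start=q0; accept=q0,q1,q2,q3,q4,q6,q7,q9,q10; q0-a>q1; q0-b>q2; q1-a>q3; q1-b>q4; q2-a>q3; q2-b>q5; q3-a>q6; q3-b>q7; q4-a>q6; q4-b>q8; q5-a>q8; q5-b>q8; q6-a>q9; q6-b>q10; q7-a>q9; q7-b>q11; q8-a>q11; q8-b>q11; q9-a>q12; q9-b>q13; q10-a>q12; q10-b>q14; q11-a>q14; q11-b>q14; q12-a>q12; q12-b>q13; q13-a>q12; q13-b>q14; q14-a>q14; q14-b>q14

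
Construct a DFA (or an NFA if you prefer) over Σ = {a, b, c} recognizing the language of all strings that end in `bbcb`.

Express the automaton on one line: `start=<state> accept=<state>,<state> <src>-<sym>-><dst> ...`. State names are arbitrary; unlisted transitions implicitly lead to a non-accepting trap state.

Remember how much of `bbcb` the current input suffix matches. State S0 means no match yet; S1 means the last symbol is `b`; S2 means the last 2 symbols are `bb`; S3 means the last 3 symbols are `bbc`; S4 means the last 4 symbols are `bbcb`. Only S4 accepts. On a mismatch, fall back to the longest proper suffix that is still a prefix of `bbcb`.
With 5 states:
        a   b   c  
>  S0   S0  S1  S0 
   S1   S0  S2  S0 
   S2   S0  S2  S3 
   S3   S0  S4  S0 
 * S4   S0  S2  S0 
(> = start, * = accepting)

start=S0 accept=S4 S0-a->S0 S0-b->S1 S0-c->S0 S1-a->S0 S1-b->S2 S1-c->S0 S2-a->S0 S2-b->S2 S2-c->S3 S3-a->S0 S3-b->S4 S3-c->S0 S4-a->S0 S4-b->S2 S4-c->S0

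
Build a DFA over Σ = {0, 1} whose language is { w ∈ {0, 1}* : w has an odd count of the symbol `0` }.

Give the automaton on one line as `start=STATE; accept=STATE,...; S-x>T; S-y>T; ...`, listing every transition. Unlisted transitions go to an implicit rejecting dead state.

Keep the running count of `0`s modulo 2: each `0` advances along the cycle q0 → q1 → q0 while other symbols loop. Accept at q1.
A 2-state machine:
        0   1  
>  q0   q1  q0 
 * q1   q0  q1 
(> = start, * = accepting)

start=q0; accept=q1; q0-0>q1; q0-1>q0; q1-0>q0; q1-1>q1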